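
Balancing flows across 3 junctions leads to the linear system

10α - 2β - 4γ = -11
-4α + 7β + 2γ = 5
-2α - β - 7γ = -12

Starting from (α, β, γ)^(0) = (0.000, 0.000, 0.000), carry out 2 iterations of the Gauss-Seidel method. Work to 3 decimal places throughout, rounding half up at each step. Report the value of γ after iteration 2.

Iteration 1:
  α = (-11 - (-2)·0.000 - (-4)·0.000) / (10) = -1.100
  β = (5 - (-4)·-1.100 - (2)·0.000) / (7) = 0.086
  γ = (-12 - (-2)·-1.100 - (-1)·0.086) / (-7) = 2.016
Iteration 2:
  α = (-11 - (-2)·0.086 - (-4)·2.016) / (10) = -0.276
  β = (5 - (-4)·-0.276 - (2)·2.016) / (7) = -0.019
  γ = (-12 - (-2)·-0.276 - (-1)·-0.019) / (-7) = 1.796

1.796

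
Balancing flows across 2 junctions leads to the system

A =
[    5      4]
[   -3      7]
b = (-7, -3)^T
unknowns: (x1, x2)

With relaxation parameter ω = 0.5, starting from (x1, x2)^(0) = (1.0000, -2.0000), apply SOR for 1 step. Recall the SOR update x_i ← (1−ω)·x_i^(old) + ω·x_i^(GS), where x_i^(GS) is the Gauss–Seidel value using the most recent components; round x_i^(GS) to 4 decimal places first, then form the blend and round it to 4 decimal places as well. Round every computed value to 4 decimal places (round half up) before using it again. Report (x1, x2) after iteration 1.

(0.6000, -1.0857)

Iteration 1:
  x1: GS value = (-7 - (4)·-2.0000) / (5) = 0.2000;  x1 ← (1−ω)·1.0000 + ω·0.2000 = 0.6000
  x2: GS value = (-3 - (-3)·0.6000) / (7) = -0.1714;  x2 ← (1−ω)·-2.0000 + ω·-0.1714 = -1.0857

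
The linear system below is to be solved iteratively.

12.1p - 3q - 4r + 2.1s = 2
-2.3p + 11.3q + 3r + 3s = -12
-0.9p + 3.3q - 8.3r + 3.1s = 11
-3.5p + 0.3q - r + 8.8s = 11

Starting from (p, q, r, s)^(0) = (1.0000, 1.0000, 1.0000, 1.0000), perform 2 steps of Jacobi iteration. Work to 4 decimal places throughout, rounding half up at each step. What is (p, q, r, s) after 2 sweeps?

(-0.6980, -1.2285, -1.2944, 1.4488)

Iteration 1:
  p = (2 - (-3)·1.0000 - (-4)·1.0000 - (2.1)·1.0000) / (12.1) = 0.5702
  q = (-12 - (-2.3)·1.0000 - (3)·1.0000 - (3)·1.0000) / (11.3) = -1.3894
  r = (11 - (-0.9)·1.0000 - (3.3)·1.0000 - (3.1)·1.0000) / (-8.3) = -0.6627
  s = (11 - (-3.5)·1.0000 - (0.3)·1.0000 - (-1)·1.0000) / (8.8) = 1.7273
Iteration 2:
  p = (2 - (-3)·-1.3894 - (-4)·-0.6627 - (2.1)·1.7273) / (12.1) = -0.6980
  q = (-12 - (-2.3)·0.5702 - (3)·-0.6627 - (3)·1.7273) / (11.3) = -1.2285
  r = (11 - (-0.9)·0.5702 - (3.3)·-1.3894 - (3.1)·1.7273) / (-8.3) = -1.2944
  s = (11 - (-3.5)·0.5702 - (0.3)·-1.3894 - (-1)·-0.6627) / (8.8) = 1.4488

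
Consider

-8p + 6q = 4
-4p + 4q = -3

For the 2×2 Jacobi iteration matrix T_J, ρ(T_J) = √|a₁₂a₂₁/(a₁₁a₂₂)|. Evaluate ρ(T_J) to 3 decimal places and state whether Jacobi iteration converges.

0.866

a₁₂a₂₁/(a₁₁a₂₂) = (6)·(-4) / ((-8)·(4)) = 0.750000
ρ = √|0.750000| = √0.750000 = 0.866
ρ < 1, so Jacobi converges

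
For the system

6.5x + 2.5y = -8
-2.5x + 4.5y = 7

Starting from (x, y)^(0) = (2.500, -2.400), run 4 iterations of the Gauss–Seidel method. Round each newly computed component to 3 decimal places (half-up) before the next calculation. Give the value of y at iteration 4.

Iteration 1:
  x = (-8 - (2.5)·-2.400) / (6.5) = -0.308
  y = (7 - (-2.5)·-0.308) / (4.5) = 1.384
Iteration 2:
  x = (-8 - (2.5)·1.384) / (6.5) = -1.763
  y = (7 - (-2.5)·-1.763) / (4.5) = 0.576
Iteration 3:
  x = (-8 - (2.5)·0.576) / (6.5) = -1.452
  y = (7 - (-2.5)·-1.452) / (4.5) = 0.749
Iteration 4:
  x = (-8 - (2.5)·0.749) / (6.5) = -1.519
  y = (7 - (-2.5)·-1.519) / (4.5) = 0.712

0.712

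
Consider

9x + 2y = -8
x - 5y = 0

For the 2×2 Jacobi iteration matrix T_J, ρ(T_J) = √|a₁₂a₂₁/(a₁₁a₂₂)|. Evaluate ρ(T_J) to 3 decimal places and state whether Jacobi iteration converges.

0.211

a₁₂a₂₁/(a₁₁a₂₂) = (2)·(1) / ((9)·(-5)) = -0.044444
ρ = √|-0.044444| = √0.044444 = 0.211
ρ < 1, so Jacobi converges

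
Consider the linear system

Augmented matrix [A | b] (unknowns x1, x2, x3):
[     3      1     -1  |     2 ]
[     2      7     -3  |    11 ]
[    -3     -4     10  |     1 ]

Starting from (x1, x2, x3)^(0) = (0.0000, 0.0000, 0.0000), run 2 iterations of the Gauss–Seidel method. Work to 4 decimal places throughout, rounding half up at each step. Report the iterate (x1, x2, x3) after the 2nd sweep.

Iteration 1:
  x1 = (2 - (1)·0.0000 - (-1)·0.0000) / (3) = 0.6667
  x2 = (11 - (2)·0.6667 - (-3)·0.0000) / (7) = 1.3809
  x3 = (1 - (-3)·0.6667 - (-4)·1.3809) / (10) = 0.8524
Iteration 2:
  x1 = (2 - (1)·1.3809 - (-1)·0.8524) / (3) = 0.4905
  x2 = (11 - (2)·0.4905 - (-3)·0.8524) / (7) = 1.7966
  x3 = (1 - (-3)·0.4905 - (-4)·1.7966) / (10) = 0.9658

(0.4905, 1.7966, 0.9658)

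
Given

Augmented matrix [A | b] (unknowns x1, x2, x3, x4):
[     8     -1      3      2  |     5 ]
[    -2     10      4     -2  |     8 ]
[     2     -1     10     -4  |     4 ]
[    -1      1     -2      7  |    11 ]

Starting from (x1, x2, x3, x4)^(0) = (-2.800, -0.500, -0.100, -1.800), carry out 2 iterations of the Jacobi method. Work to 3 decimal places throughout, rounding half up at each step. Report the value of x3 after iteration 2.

Iteration 1:
  x1 = (5 - (-1)·-0.500 - (3)·-0.100 - (2)·-1.800) / (8) = 1.050
  x2 = (8 - (-2)·-2.800 - (4)·-0.100 - (-2)·-1.800) / (10) = -0.080
  x3 = (4 - (2)·-2.800 - (-1)·-0.500 - (-4)·-1.800) / (10) = 0.190
  x4 = (11 - (-1)·-2.800 - (1)·-0.500 - (-2)·-0.100) / (7) = 1.214
Iteration 2:
  x1 = (5 - (-1)·-0.080 - (3)·0.190 - (2)·1.214) / (8) = 0.240
  x2 = (8 - (-2)·1.050 - (4)·0.190 - (-2)·1.214) / (10) = 1.177
  x3 = (4 - (2)·1.050 - (-1)·-0.080 - (-4)·1.214) / (10) = 0.668
  x4 = (11 - (-1)·1.050 - (1)·-0.080 - (-2)·0.190) / (7) = 1.787

0.668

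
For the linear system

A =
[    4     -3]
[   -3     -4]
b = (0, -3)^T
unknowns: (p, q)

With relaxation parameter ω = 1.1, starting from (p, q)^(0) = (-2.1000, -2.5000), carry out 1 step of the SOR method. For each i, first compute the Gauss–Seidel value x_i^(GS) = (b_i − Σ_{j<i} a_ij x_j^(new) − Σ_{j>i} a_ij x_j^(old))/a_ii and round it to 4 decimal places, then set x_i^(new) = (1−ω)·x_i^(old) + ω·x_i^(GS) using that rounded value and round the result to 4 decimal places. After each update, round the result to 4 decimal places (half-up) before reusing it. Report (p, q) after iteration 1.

(-1.8525, 2.6033)

Iteration 1:
  p: GS value = (0 - (-3)·-2.5000) / (4) = -1.8750;  p ← (1−ω)·-2.1000 + ω·-1.8750 = -1.8525
  q: GS value = (-3 - (-3)·-1.8525) / (-4) = 2.1394;  q ← (1−ω)·-2.5000 + ω·2.1394 = 2.6033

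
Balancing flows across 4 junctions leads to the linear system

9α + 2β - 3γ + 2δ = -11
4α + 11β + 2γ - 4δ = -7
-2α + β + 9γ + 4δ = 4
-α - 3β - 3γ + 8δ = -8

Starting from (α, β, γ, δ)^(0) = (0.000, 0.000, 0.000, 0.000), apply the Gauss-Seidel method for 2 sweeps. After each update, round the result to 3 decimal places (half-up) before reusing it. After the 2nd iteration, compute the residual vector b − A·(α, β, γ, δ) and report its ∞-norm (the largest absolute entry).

3.003

Iteration 1:
  α = (-11 - (2)·0.000 - (-3)·0.000 - (2)·0.000) / (9) = -1.222
  β = (-7 - (4)·-1.222 - (2)·0.000 - (-4)·0.000) / (11) = -0.192
  γ = (4 - (-2)·-1.222 - (1)·-0.192 - (4)·0.000) / (9) = 0.194
  δ = (-8 - (-1)·-1.222 - (-3)·-0.192 - (-3)·0.194) / (8) = -1.152
Iteration 2:
  α = (-11 - (2)·-0.192 - (-3)·0.194 - (2)·-1.152) / (9) = -0.859
  β = (-7 - (4)·-0.859 - (2)·0.194 - (-4)·-1.152) / (11) = -0.778
  γ = (4 - (-2)·-0.859 - (1)·-0.778 - (4)·-1.152) / (9) = 0.852
  δ = (-8 - (-1)·-0.859 - (-3)·-0.778 - (-3)·0.852) / (8) = -1.080
Residual b − A·x = (3.003, -1.030, -0.288, 0.003); ∞-norm = 3.003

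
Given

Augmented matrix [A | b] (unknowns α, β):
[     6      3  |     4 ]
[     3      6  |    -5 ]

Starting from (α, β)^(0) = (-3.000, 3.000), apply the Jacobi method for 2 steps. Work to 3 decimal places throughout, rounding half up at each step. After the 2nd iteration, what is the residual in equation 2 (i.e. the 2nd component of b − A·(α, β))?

Iteration 1:
  α = (4 - (3)·3.000) / (6) = -0.833
  β = (-5 - (3)·-3.000) / (6) = 0.667
Iteration 2:
  α = (4 - (3)·0.667) / (6) = 0.333
  β = (-5 - (3)·-0.833) / (6) = -0.417
Residual b − A·x = (3.253, -3.497)

-3.497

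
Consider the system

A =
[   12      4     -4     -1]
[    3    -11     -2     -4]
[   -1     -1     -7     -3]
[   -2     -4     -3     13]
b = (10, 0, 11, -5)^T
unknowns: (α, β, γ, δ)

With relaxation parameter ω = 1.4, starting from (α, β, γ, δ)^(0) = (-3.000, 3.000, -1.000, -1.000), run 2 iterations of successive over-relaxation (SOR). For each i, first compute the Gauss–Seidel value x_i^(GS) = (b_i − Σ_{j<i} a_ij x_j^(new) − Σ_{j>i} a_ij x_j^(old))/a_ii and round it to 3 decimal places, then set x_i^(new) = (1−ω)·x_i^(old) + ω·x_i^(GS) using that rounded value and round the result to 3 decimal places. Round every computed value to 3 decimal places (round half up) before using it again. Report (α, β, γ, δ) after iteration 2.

(0.513, 0.914, -1.653, -0.339)

Iteration 1:
  α: GS value = (10 - (4)·3.000 - (-4)·-1.000 - (-1)·-1.000) / (12) = -0.583;  α ← (1−ω)·-3.000 + ω·-0.583 = 0.384
  β: GS value = (0 - (3)·0.384 - (-2)·-1.000 - (-4)·-1.000) / (-11) = 0.650;  β ← (1−ω)·3.000 + ω·0.650 = -0.290
  γ: GS value = (11 - (-1)·0.384 - (-1)·-0.290 - (-3)·-1.000) / (-7) = -1.156;  γ ← (1−ω)·-1.000 + ω·-1.156 = -1.218
  δ: GS value = (-5 - (-2)·0.384 - (-4)·-0.290 - (-3)·-1.218) / (13) = -0.696;  δ ← (1−ω)·-1.000 + ω·-0.696 = -0.574
Iteration 2:
  α: GS value = (10 - (4)·-0.290 - (-4)·-1.218 - (-1)·-0.574) / (12) = 0.476;  α ← (1−ω)·0.384 + ω·0.476 = 0.513
  β: GS value = (0 - (3)·0.513 - (-2)·-1.218 - (-4)·-0.574) / (-11) = 0.570;  β ← (1−ω)·-0.290 + ω·0.570 = 0.914
  γ: GS value = (11 - (-1)·0.513 - (-1)·0.914 - (-3)·-0.574) / (-7) = -1.529;  γ ← (1−ω)·-1.218 + ω·-1.529 = -1.653
  δ: GS value = (-5 - (-2)·0.513 - (-4)·0.914 - (-3)·-1.653) / (13) = -0.406;  δ ← (1−ω)·-0.574 + ω·-0.406 = -0.339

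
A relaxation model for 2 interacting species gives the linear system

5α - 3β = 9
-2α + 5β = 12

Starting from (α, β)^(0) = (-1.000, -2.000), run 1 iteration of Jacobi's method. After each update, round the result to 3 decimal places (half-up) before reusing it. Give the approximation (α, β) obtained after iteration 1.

Iteration 1:
  α = (9 - (-3)·-2.000) / (5) = 0.600
  β = (12 - (-2)·-1.000) / (5) = 2.000

(0.600, 2.000)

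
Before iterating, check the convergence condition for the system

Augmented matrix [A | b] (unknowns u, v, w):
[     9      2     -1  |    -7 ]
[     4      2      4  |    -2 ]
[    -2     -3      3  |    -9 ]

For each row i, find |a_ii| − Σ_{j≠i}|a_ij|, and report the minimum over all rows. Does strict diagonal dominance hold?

-6

row 1: |9| − (2+1) = 6
row 2: |2| − (4+4) = -6
row 3: |3| − (2+3) = -2
minimum over rows = -6 → not strictly diagonally dominant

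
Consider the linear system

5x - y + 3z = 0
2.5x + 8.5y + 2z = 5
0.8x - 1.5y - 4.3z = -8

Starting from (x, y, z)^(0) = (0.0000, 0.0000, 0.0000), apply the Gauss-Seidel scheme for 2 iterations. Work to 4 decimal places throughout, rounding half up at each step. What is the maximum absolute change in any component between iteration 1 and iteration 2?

Iteration 1:
  x = (0 - (-1)·0.0000 - (3)·0.0000) / (5) = 0.0000
  y = (5 - (2.5)·0.0000 - (2)·0.0000) / (8.5) = 0.5882
  z = (-8 - (0.8)·0.0000 - (-1.5)·0.5882) / (-4.3) = 1.6553
Iteration 2:
  x = (0 - (-1)·0.5882 - (3)·1.6553) / (5) = -0.8755
  y = (5 - (2.5)·-0.8755 - (2)·1.6553) / (8.5) = 0.4563
  z = (-8 - (0.8)·-0.8755 - (-1.5)·0.4563) / (-4.3) = 1.5384
Change: (-0.8755, -0.1319, -0.1169) → max |·| = 0.8755

0.8755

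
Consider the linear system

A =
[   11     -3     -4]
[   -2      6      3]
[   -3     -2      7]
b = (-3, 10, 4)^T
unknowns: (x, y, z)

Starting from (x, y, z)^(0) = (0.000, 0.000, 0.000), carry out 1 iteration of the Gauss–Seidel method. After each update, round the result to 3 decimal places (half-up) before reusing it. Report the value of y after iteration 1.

1.576

Iteration 1:
  x = (-3 - (-3)·0.000 - (-4)·0.000) / (11) = -0.273
  y = (10 - (-2)·-0.273 - (3)·0.000) / (6) = 1.576
  z = (4 - (-3)·-0.273 - (-2)·1.576) / (7) = 0.905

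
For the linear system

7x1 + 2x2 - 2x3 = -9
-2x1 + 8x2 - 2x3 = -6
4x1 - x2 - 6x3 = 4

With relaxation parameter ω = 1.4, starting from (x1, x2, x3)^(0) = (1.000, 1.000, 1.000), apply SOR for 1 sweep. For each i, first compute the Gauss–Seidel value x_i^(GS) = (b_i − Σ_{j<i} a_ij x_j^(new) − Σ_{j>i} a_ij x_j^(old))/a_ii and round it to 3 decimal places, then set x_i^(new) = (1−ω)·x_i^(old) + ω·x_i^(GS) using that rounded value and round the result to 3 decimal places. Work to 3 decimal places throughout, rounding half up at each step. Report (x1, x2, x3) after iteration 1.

Iteration 1:
  x1: GS value = (-9 - (2)·1.000 - (-2)·1.000) / (7) = -1.286;  x1 ← (1−ω)·1.000 + ω·-1.286 = -2.200
  x2: GS value = (-6 - (-2)·-2.200 - (-2)·1.000) / (8) = -1.050;  x2 ← (1−ω)·1.000 + ω·-1.050 = -1.870
  x3: GS value = (4 - (4)·-2.200 - (-1)·-1.870) / (-6) = -1.822;  x3 ← (1−ω)·1.000 + ω·-1.822 = -2.951

(-2.200, -1.870, -2.951)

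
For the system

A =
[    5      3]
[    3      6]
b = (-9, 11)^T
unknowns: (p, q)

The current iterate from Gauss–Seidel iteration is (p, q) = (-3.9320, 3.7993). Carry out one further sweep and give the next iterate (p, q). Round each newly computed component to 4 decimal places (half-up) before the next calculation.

One sweep:
  p = (-9 - (3)·3.7993) / (5) = -4.0796
  q = (11 - (3)·-4.0796) / (6) = 3.8731

(-4.0796, 3.8731)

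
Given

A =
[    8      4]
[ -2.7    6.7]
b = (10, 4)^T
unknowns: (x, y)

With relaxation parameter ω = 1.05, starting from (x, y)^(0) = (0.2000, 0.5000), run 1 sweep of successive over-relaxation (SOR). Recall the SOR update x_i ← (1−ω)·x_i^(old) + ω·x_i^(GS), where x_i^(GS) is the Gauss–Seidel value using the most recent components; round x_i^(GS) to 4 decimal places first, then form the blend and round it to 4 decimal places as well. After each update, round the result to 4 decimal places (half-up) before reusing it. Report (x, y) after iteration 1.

(1.0400, 1.0419)

Iteration 1:
  x: GS value = (10 - (4)·0.5000) / (8) = 1.0000;  x ← (1−ω)·0.2000 + ω·1.0000 = 1.0400
  y: GS value = (4 - (-2.7)·1.0400) / (6.7) = 1.0161;  y ← (1−ω)·0.5000 + ω·1.0161 = 1.0419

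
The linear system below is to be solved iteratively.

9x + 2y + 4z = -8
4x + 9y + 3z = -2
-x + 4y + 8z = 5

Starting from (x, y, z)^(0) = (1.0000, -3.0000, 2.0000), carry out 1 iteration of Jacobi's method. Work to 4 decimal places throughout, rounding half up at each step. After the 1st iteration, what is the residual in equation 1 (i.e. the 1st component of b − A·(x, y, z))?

Iteration 1:
  x = (-8 - (2)·-3.0000 - (4)·2.0000) / (9) = -1.1111
  y = (-2 - (4)·1.0000 - (3)·2.0000) / (9) = -1.3333
  z = (5 - (-1)·1.0000 - (4)·-3.0000) / (8) = 2.2500
Residual b − A·x = (-4.3335, 7.6941, -8.7779)

-4.3335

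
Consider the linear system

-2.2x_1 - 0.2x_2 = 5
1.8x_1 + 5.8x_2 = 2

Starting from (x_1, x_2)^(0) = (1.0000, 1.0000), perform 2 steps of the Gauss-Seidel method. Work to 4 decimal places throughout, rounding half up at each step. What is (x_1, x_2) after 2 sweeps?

Iteration 1:
  x_1 = (5 - (-0.2)·1.0000) / (-2.2) = -2.3636
  x_2 = (2 - (1.8)·-2.3636) / (5.8) = 1.0784
Iteration 2:
  x_1 = (5 - (-0.2)·1.0784) / (-2.2) = -2.3708
  x_2 = (2 - (1.8)·-2.3708) / (5.8) = 1.0806

(-2.3708, 1.0806)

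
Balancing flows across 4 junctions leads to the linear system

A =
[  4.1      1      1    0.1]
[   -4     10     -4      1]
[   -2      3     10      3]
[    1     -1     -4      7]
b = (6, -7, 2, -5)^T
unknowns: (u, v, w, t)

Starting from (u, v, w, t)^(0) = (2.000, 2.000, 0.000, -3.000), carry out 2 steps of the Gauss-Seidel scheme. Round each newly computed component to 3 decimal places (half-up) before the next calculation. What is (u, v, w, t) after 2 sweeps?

Iteration 1:
  u = (6 - (1)·2.000 - (1)·0.000 - (0.1)·-3.000) / (4.1) = 1.049
  v = (-7 - (-4)·1.049 - (-4)·0.000 - (1)·-3.000) / (10) = 0.020
  w = (2 - (-2)·1.049 - (3)·0.020 - (3)·-3.000) / (10) = 1.304
  t = (-5 - (1)·1.049 - (-1)·0.020 - (-4)·1.304) / (7) = -0.116
Iteration 2:
  u = (6 - (1)·0.020 - (1)·1.304 - (0.1)·-0.116) / (4.1) = 1.143
  v = (-7 - (-4)·1.143 - (-4)·1.304 - (1)·-0.116) / (10) = 0.290
  w = (2 - (-2)·1.143 - (3)·0.290 - (3)·-0.116) / (10) = 0.376
  t = (-5 - (1)·1.143 - (-1)·0.290 - (-4)·0.376) / (7) = -0.621

(1.143, 0.290, 0.376, -0.621)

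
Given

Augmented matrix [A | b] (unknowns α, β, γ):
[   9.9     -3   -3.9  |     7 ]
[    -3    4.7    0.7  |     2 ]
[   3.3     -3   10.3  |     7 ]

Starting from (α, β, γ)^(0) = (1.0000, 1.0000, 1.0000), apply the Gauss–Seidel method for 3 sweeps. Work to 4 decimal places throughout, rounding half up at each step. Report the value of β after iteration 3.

1.1638

Iteration 1:
  α = (7 - (-3)·1.0000 - (-3.9)·1.0000) / (9.9) = 1.4040
  β = (2 - (-3)·1.4040 - (0.7)·1.0000) / (4.7) = 1.1728
  γ = (7 - (3.3)·1.4040 - (-3)·1.1728) / (10.3) = 0.5714
Iteration 2:
  α = (7 - (-3)·1.1728 - (-3.9)·0.5714) / (9.9) = 1.2876
  β = (2 - (-3)·1.2876 - (0.7)·0.5714) / (4.7) = 1.1623
  γ = (7 - (3.3)·1.2876 - (-3)·1.1623) / (10.3) = 0.6056
Iteration 3:
  α = (7 - (-3)·1.1623 - (-3.9)·0.6056) / (9.9) = 1.2979
  β = (2 - (-3)·1.2979 - (0.7)·0.6056) / (4.7) = 1.1638
  γ = (7 - (3.3)·1.2979 - (-3)·1.1638) / (10.3) = 0.6028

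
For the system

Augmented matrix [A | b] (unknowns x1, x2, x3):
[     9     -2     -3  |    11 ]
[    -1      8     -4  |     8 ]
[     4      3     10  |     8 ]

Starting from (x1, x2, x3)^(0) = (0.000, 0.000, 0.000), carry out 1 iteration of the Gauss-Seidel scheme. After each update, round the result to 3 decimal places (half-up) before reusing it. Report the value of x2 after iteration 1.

1.153

Iteration 1:
  x1 = (11 - (-2)·0.000 - (-3)·0.000) / (9) = 1.222
  x2 = (8 - (-1)·1.222 - (-4)·0.000) / (8) = 1.153
  x3 = (8 - (4)·1.222 - (3)·1.153) / (10) = -0.035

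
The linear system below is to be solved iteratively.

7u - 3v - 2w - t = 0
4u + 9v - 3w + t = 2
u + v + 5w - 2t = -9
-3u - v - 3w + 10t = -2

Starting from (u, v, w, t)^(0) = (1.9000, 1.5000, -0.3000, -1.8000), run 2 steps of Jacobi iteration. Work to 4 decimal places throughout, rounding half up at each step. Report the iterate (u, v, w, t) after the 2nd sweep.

Iteration 1:
  u = (0 - (-3)·1.5000 - (-2)·-0.3000 - (-1)·-1.8000) / (7) = 0.3000
  v = (2 - (4)·1.9000 - (-3)·-0.3000 - (1)·-1.8000) / (9) = -0.5222
  w = (-9 - (1)·1.9000 - (1)·1.5000 - (-2)·-1.8000) / (5) = -3.2000
  t = (-2 - (-3)·1.9000 - (-1)·1.5000 - (-3)·-0.3000) / (10) = 0.4300
Iteration 2:
  u = (0 - (-3)·-0.5222 - (-2)·-3.2000 - (-1)·0.4300) / (7) = -1.0767
  v = (2 - (4)·0.3000 - (-3)·-3.2000 - (1)·0.4300) / (9) = -1.0256
  w = (-9 - (1)·0.3000 - (1)·-0.5222 - (-2)·0.4300) / (5) = -1.5836
  t = (-2 - (-3)·0.3000 - (-1)·-0.5222 - (-3)·-3.2000) / (10) = -1.1222

(-1.0767, -1.0256, -1.5836, -1.1222)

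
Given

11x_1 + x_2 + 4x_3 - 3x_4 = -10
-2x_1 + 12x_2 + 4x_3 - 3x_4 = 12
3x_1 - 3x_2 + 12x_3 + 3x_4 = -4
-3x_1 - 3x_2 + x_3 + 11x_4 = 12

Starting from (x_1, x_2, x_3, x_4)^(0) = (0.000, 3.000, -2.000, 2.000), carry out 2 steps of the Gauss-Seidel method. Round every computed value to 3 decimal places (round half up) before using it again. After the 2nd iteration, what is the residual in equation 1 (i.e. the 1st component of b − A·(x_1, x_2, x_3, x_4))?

-0.522

Iteration 1:
  x_1 = (-10 - (1)·3.000 - (4)·-2.000 - (-3)·2.000) / (11) = 0.091
  x_2 = (12 - (-2)·0.091 - (4)·-2.000 - (-3)·2.000) / (12) = 2.182
  x_3 = (-4 - (3)·0.091 - (-3)·2.182 - (3)·2.000) / (12) = -0.311
  x_4 = (12 - (-3)·0.091 - (-3)·2.182 - (1)·-0.311) / (11) = 1.739
Iteration 2:
  x_1 = (-10 - (1)·2.182 - (4)·-0.311 - (-3)·1.739) / (11) = -0.520
  x_2 = (12 - (-2)·-0.520 - (4)·-0.311 - (-3)·1.739) / (12) = 1.452
  x_3 = (-4 - (3)·-0.520 - (-3)·1.452 - (3)·1.739) / (12) = -0.275
  x_4 = (12 - (-3)·-0.520 - (-3)·1.452 - (1)·-0.275) / (11) = 1.370
Residual b − A·x = (-0.522, -1.254, 1.106, 0.001)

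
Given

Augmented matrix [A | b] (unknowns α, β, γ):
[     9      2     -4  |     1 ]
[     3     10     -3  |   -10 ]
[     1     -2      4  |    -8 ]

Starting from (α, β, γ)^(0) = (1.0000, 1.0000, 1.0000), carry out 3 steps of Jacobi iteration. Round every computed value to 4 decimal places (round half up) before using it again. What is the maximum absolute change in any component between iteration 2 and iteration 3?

Iteration 1:
  α = (1 - (2)·1.0000 - (-4)·1.0000) / (9) = 0.3333
  β = (-10 - (3)·1.0000 - (-3)·1.0000) / (10) = -1.0000
  γ = (-8 - (1)·1.0000 - (-2)·1.0000) / (4) = -1.7500
Iteration 2:
  α = (1 - (2)·-1.0000 - (-4)·-1.7500) / (9) = -0.4444
  β = (-10 - (3)·0.3333 - (-3)·-1.7500) / (10) = -1.6250
  γ = (-8 - (1)·0.3333 - (-2)·-1.0000) / (4) = -2.5833
Iteration 3:
  α = (1 - (2)·-1.6250 - (-4)·-2.5833) / (9) = -0.6759
  β = (-10 - (3)·-0.4444 - (-3)·-2.5833) / (10) = -1.6417
  γ = (-8 - (1)·-0.4444 - (-2)·-1.6250) / (4) = -2.7014
Change: (-0.2315, -0.0167, -0.1181) → max |·| = 0.2315

0.2315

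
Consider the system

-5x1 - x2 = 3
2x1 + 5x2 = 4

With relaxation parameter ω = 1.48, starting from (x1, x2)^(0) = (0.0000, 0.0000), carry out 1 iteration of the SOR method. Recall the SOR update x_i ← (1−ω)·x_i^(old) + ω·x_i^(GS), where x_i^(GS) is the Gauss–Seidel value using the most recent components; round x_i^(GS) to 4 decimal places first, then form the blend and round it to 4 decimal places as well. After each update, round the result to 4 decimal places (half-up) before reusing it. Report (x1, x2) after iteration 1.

Iteration 1:
  x1: GS value = (3 - (-1)·0.0000) / (-5) = -0.6000;  x1 ← (1−ω)·0.0000 + ω·-0.6000 = -0.8880
  x2: GS value = (4 - (2)·-0.8880) / (5) = 1.1552;  x2 ← (1−ω)·0.0000 + ω·1.1552 = 1.7097

(-0.8880, 1.7097)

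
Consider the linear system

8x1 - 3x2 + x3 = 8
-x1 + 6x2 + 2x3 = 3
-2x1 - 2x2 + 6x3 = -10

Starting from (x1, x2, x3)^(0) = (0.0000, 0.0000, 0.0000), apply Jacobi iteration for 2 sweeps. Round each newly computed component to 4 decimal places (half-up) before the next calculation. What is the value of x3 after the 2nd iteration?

Iteration 1:
  x1 = (8 - (-3)·0.0000 - (1)·0.0000) / (8) = 1.0000
  x2 = (3 - (-1)·0.0000 - (2)·0.0000) / (6) = 0.5000
  x3 = (-10 - (-2)·0.0000 - (-2)·0.0000) / (6) = -1.6667
Iteration 2:
  x1 = (8 - (-3)·0.5000 - (1)·-1.6667) / (8) = 1.3958
  x2 = (3 - (-1)·1.0000 - (2)·-1.6667) / (6) = 1.2222
  x3 = (-10 - (-2)·1.0000 - (-2)·0.5000) / (6) = -1.1667

-1.1667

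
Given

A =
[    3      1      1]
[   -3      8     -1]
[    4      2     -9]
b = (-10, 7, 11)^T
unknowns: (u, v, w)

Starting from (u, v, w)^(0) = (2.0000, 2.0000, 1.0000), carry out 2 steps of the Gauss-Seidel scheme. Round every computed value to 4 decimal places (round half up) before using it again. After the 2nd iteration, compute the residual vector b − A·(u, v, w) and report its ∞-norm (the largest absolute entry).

1.4251

Iteration 1:
  u = (-10 - (1)·2.0000 - (1)·1.0000) / (3) = -4.3333
  v = (7 - (-3)·-4.3333 - (-1)·1.0000) / (8) = -0.6250
  w = (11 - (4)·-4.3333 - (2)·-0.6250) / (-9) = -3.2870
Iteration 2:
  u = (-10 - (1)·-0.6250 - (1)·-3.2870) / (3) = -2.0293
  v = (7 - (-3)·-2.0293 - (-1)·-3.2870) / (8) = -0.2969
  w = (11 - (4)·-2.0293 - (2)·-0.2969) / (-9) = -2.1901
Residual b − A·x = (-1.4251, 1.0972, 0.0001); ∞-norm = 1.4251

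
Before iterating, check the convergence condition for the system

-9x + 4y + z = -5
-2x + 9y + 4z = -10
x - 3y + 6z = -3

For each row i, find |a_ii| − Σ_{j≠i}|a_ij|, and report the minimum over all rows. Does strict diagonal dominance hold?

2

row 1: |-9| − (4+1) = 4
row 2: |9| − (2+4) = 3
row 3: |6| − (1+3) = 2
minimum over rows = 2 → strictly diagonally dominant (convergence guaranteed)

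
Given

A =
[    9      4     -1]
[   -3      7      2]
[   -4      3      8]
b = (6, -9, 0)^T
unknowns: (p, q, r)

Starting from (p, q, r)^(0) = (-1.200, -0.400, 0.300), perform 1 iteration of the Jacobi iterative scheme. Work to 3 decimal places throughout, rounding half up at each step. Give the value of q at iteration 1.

-1.886

Iteration 1:
  p = (6 - (4)·-0.400 - (-1)·0.300) / (9) = 0.878
  q = (-9 - (-3)·-1.200 - (2)·0.300) / (7) = -1.886
  r = (0 - (-4)·-1.200 - (3)·-0.400) / (8) = -0.450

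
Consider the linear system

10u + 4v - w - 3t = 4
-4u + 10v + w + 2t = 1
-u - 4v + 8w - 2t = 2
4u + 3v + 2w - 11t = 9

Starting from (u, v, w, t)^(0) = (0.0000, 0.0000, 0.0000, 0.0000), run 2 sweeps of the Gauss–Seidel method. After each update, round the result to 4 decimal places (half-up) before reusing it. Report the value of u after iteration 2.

0.1819

Iteration 1:
  u = (4 - (4)·0.0000 - (-1)·0.0000 - (-3)·0.0000) / (10) = 0.4000
  v = (1 - (-4)·0.4000 - (1)·0.0000 - (2)·0.0000) / (10) = 0.2600
  w = (2 - (-1)·0.4000 - (-4)·0.2600 - (-2)·0.0000) / (8) = 0.4300
  t = (9 - (4)·0.4000 - (3)·0.2600 - (2)·0.4300) / (-11) = -0.5236
Iteration 2:
  u = (4 - (4)·0.2600 - (-1)·0.4300 - (-3)·-0.5236) / (10) = 0.1819
  v = (1 - (-4)·0.1819 - (1)·0.4300 - (2)·-0.5236) / (10) = 0.2345
  w = (2 - (-1)·0.1819 - (-4)·0.2345 - (-2)·-0.5236) / (8) = 0.2591
  t = (9 - (4)·0.1819 - (3)·0.2345 - (2)·0.2591) / (-11) = -0.6410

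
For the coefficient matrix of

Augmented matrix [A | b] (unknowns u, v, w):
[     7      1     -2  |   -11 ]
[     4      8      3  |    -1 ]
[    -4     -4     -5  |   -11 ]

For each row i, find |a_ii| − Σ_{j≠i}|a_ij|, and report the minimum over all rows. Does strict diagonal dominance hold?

row 1: |7| − (1+2) = 4
row 2: |8| − (4+3) = 1
row 3: |-5| − (4+4) = -3
minimum over rows = -3 → not strictly diagonally dominant

-3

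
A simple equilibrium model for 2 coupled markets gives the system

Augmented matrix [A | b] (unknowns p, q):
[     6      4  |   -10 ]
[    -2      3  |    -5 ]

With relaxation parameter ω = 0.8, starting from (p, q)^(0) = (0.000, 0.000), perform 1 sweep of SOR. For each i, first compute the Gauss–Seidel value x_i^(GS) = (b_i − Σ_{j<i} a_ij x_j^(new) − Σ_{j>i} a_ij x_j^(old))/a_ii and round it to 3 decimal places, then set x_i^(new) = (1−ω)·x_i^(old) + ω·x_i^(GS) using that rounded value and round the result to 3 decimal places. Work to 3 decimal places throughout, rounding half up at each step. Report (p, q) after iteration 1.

Iteration 1:
  p: GS value = (-10 - (4)·0.000) / (6) = -1.667;  p ← (1−ω)·0.000 + ω·-1.667 = -1.334
  q: GS value = (-5 - (-2)·-1.334) / (3) = -2.556;  q ← (1−ω)·0.000 + ω·-2.556 = -2.045

(-1.334, -2.045)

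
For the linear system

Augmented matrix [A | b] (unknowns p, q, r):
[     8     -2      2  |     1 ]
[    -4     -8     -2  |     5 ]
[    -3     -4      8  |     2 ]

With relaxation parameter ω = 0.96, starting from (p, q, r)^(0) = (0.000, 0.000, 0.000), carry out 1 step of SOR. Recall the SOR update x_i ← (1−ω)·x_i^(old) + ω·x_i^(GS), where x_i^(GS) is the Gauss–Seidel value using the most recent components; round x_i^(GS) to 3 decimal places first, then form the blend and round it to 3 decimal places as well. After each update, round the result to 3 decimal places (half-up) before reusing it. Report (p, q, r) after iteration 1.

Iteration 1:
  p: GS value = (1 - (-2)·0.000 - (2)·0.000) / (8) = 0.125;  p ← (1−ω)·0.000 + ω·0.125 = 0.120
  q: GS value = (5 - (-4)·0.120 - (-2)·0.000) / (-8) = -0.685;  q ← (1−ω)·0.000 + ω·-0.685 = -0.658
  r: GS value = (2 - (-3)·0.120 - (-4)·-0.658) / (8) = -0.034;  r ← (1−ω)·0.000 + ω·-0.034 = -0.033

(0.120, -0.658, -0.033)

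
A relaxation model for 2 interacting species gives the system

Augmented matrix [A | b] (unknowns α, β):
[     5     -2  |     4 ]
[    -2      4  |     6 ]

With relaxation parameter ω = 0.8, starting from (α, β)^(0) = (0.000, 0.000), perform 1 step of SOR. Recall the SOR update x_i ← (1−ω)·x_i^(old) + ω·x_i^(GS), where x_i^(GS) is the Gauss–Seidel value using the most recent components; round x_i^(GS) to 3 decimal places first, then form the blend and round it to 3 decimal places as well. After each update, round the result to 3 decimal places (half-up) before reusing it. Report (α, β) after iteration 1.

Iteration 1:
  α: GS value = (4 - (-2)·0.000) / (5) = 0.800;  α ← (1−ω)·0.000 + ω·0.800 = 0.640
  β: GS value = (6 - (-2)·0.640) / (4) = 1.820;  β ← (1−ω)·0.000 + ω·1.820 = 1.456

(0.640, 1.456)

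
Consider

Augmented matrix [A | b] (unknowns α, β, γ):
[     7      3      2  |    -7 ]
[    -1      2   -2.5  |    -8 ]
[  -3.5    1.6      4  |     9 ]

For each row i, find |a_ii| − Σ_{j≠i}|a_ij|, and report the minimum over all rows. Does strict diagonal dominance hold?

-1.5

row 1: |7| − (3+2) = 2
row 2: |2| − (1+2.5) = -1.5
row 3: |4| − (3.5+1.6) = -1.1
minimum over rows = -1.5 → not strictly diagonally dominant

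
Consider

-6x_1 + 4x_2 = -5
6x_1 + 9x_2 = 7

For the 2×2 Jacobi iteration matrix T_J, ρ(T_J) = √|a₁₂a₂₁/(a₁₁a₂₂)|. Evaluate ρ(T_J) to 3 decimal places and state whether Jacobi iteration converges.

0.667

a₁₂a₂₁/(a₁₁a₂₂) = (4)·(6) / ((-6)·(9)) = -0.444444
ρ = √|-0.444444| = √0.444444 = 0.667
ρ < 1, so Jacobi converges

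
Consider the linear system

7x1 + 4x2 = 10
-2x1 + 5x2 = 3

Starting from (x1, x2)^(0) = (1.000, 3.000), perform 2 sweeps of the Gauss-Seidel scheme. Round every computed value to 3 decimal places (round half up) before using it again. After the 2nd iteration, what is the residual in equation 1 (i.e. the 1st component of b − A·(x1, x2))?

-2.297

Iteration 1:
  x1 = (10 - (4)·3.000) / (7) = -0.286
  x2 = (3 - (-2)·-0.286) / (5) = 0.486
Iteration 2:
  x1 = (10 - (4)·0.486) / (7) = 1.151
  x2 = (3 - (-2)·1.151) / (5) = 1.060
Residual b − A·x = (-2.297, 0.002)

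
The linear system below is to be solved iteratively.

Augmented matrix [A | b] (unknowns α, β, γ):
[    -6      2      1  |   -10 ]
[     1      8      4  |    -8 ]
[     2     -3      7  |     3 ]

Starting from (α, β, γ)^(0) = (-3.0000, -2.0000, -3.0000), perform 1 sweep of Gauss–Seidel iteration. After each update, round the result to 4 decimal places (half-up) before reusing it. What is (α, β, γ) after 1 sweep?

(0.5000, 0.4375, 0.4732)

Iteration 1:
  α = (-10 - (2)·-2.0000 - (1)·-3.0000) / (-6) = 0.5000
  β = (-8 - (1)·0.5000 - (4)·-3.0000) / (8) = 0.4375
  γ = (3 - (2)·0.5000 - (-3)·0.4375) / (7) = 0.4732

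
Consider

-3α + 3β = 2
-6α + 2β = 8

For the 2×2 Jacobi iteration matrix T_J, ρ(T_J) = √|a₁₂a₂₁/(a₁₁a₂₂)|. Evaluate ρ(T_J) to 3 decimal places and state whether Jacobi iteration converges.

1.732

a₁₂a₂₁/(a₁₁a₂₂) = (3)·(-6) / ((-3)·(2)) = 3.000000
ρ = √|3.000000| = √3.000000 = 1.732
ρ > 1, so Jacobi diverges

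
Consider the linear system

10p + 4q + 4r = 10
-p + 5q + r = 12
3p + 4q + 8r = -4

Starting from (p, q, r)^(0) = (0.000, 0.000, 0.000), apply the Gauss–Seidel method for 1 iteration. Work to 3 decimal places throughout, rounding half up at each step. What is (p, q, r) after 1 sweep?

(1.000, 2.600, -2.175)

Iteration 1:
  p = (10 - (4)·0.000 - (4)·0.000) / (10) = 1.000
  q = (12 - (-1)·1.000 - (1)·0.000) / (5) = 2.600
  r = (-4 - (3)·1.000 - (4)·2.600) / (8) = -2.175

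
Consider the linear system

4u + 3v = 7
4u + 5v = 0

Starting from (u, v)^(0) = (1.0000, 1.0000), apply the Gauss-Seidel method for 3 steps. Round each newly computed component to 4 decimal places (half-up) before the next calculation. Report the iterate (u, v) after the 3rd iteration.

Iteration 1:
  u = (7 - (3)·1.0000) / (4) = 1.0000
  v = (0 - (4)·1.0000) / (5) = -0.8000
Iteration 2:
  u = (7 - (3)·-0.8000) / (4) = 2.3500
  v = (0 - (4)·2.3500) / (5) = -1.8800
Iteration 3:
  u = (7 - (3)·-1.8800) / (4) = 3.1600
  v = (0 - (4)·3.1600) / (5) = -2.5280

(3.1600, -2.5280)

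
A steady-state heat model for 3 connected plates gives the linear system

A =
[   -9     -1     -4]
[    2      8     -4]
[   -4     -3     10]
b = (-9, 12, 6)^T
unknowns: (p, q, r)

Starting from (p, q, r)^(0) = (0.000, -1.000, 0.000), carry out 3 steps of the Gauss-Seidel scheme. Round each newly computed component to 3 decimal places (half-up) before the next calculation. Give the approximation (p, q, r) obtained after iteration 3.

Iteration 1:
  p = (-9 - (-1)·-1.000 - (-4)·0.000) / (-9) = 1.111
  q = (12 - (2)·1.111 - (-4)·0.000) / (8) = 1.222
  r = (6 - (-4)·1.111 - (-3)·1.222) / (10) = 1.411
Iteration 2:
  p = (-9 - (-1)·1.222 - (-4)·1.411) / (-9) = 0.237
  q = (12 - (2)·0.237 - (-4)·1.411) / (8) = 2.146
  r = (6 - (-4)·0.237 - (-3)·2.146) / (10) = 1.339
Iteration 3:
  p = (-9 - (-1)·2.146 - (-4)·1.339) / (-9) = 0.166
  q = (12 - (2)·0.166 - (-4)·1.339) / (8) = 2.128
  r = (6 - (-4)·0.166 - (-3)·2.128) / (10) = 1.305

(0.166, 2.128, 1.305)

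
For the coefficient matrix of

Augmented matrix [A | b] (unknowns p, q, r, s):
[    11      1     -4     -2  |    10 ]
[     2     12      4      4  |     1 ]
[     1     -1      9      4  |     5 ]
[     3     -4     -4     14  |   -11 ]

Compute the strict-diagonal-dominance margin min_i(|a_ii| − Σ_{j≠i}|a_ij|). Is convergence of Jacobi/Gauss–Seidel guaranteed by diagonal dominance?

2

row 1: |11| − (1+4+2) = 4
row 2: |12| − (2+4+4) = 2
row 3: |9| − (1+1+4) = 3
row 4: |14| − (3+4+4) = 3
minimum over rows = 2 → strictly diagonally dominant (convergence guaranteed)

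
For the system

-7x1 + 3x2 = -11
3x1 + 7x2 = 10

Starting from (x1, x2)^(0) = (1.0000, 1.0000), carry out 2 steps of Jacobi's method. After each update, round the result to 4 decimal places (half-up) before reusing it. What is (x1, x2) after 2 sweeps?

(2.0000, 0.5714)

Iteration 1:
  x1 = (-11 - (3)·1.0000) / (-7) = 2.0000
  x2 = (10 - (3)·1.0000) / (7) = 1.0000
Iteration 2:
  x1 = (-11 - (3)·1.0000) / (-7) = 2.0000
  x2 = (10 - (3)·2.0000) / (7) = 0.5714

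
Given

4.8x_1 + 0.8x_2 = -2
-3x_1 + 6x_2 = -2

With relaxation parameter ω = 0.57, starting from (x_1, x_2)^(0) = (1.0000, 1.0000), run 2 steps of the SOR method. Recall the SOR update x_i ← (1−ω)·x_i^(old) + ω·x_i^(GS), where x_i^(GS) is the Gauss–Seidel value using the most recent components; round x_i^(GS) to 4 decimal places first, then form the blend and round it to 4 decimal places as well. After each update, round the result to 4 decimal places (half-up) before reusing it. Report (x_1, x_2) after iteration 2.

Iteration 1:
  x_1: GS value = (-2 - (0.8)·1.0000) / (4.8) = -0.5833;  x_1 ← (1−ω)·1.0000 + ω·-0.5833 = 0.0975
  x_2: GS value = (-2 - (-3)·0.0975) / (6) = -0.2846;  x_2 ← (1−ω)·1.0000 + ω·-0.2846 = 0.2678
Iteration 2:
  x_1: GS value = (-2 - (0.8)·0.2678) / (4.8) = -0.4613;  x_1 ← (1−ω)·0.0975 + ω·-0.4613 = -0.2210
  x_2: GS value = (-2 - (-3)·-0.2210) / (6) = -0.4438;  x_2 ← (1−ω)·0.2678 + ω·-0.4438 = -0.1378

(-0.2210, -0.1378)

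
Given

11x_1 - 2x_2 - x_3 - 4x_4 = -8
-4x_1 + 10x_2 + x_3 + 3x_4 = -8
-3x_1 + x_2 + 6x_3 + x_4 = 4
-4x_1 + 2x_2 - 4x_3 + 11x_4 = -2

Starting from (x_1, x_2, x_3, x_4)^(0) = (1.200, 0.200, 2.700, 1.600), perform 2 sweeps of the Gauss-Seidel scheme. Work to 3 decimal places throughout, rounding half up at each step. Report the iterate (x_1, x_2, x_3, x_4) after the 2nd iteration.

Iteration 1:
  x_1 = (-8 - (-2)·0.200 - (-1)·2.700 - (-4)·1.600) / (11) = 0.136
  x_2 = (-8 - (-4)·0.136 - (1)·2.700 - (3)·1.600) / (10) = -1.496
  x_3 = (4 - (-3)·0.136 - (1)·-1.496 - (1)·1.600) / (6) = 0.717
  x_4 = (-2 - (-4)·0.136 - (2)·-1.496 - (-4)·0.717) / (11) = 0.400
Iteration 2:
  x_1 = (-8 - (-2)·-1.496 - (-1)·0.717 - (-4)·0.400) / (11) = -0.789
  x_2 = (-8 - (-4)·-0.789 - (1)·0.717 - (3)·0.400) / (10) = -1.307
  x_3 = (4 - (-3)·-0.789 - (1)·-1.307 - (1)·0.400) / (6) = 0.423
  x_4 = (-2 - (-4)·-0.789 - (2)·-1.307 - (-4)·0.423) / (11) = -0.077

(-0.789, -1.307, 0.423, -0.077)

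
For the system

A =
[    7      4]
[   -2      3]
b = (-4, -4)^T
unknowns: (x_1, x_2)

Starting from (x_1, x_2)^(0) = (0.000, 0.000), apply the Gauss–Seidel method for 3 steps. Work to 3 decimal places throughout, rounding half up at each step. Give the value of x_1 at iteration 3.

Iteration 1:
  x_1 = (-4 - (4)·0.000) / (7) = -0.571
  x_2 = (-4 - (-2)·-0.571) / (3) = -1.714
Iteration 2:
  x_1 = (-4 - (4)·-1.714) / (7) = 0.408
  x_2 = (-4 - (-2)·0.408) / (3) = -1.061
Iteration 3:
  x_1 = (-4 - (4)·-1.061) / (7) = 0.035
  x_2 = (-4 - (-2)·0.035) / (3) = -1.310

0.035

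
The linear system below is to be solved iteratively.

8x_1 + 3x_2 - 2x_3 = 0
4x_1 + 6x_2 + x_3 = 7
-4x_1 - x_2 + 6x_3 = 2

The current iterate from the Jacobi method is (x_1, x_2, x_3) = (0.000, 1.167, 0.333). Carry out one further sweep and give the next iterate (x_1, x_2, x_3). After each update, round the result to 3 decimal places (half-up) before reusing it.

(-0.354, 1.111, 0.528)

One sweep:
  x_1 = (0 - (3)·1.167 - (-2)·0.333) / (8) = -0.354
  x_2 = (7 - (4)·0.000 - (1)·0.333) / (6) = 1.111
  x_3 = (2 - (-4)·0.000 - (-1)·1.167) / (6) = 0.528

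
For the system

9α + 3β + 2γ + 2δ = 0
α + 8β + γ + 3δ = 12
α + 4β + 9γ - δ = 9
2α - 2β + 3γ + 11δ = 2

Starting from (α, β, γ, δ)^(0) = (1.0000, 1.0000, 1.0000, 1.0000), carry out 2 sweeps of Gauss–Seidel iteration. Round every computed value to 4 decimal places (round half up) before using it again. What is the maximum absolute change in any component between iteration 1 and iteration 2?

0.2652

Iteration 1:
  α = (0 - (3)·1.0000 - (2)·1.0000 - (2)·1.0000) / (9) = -0.7778
  β = (12 - (1)·-0.7778 - (1)·1.0000 - (3)·1.0000) / (8) = 1.0972
  γ = (9 - (1)·-0.7778 - (4)·1.0972 - (-1)·1.0000) / (9) = 0.7099
  δ = (2 - (2)·-0.7778 - (-2)·1.0972 - (3)·0.7099) / (11) = 0.3291
Iteration 2:
  α = (0 - (3)·1.0972 - (2)·0.7099 - (2)·0.3291) / (9) = -0.5966
  β = (12 - (1)·-0.5966 - (1)·0.7099 - (3)·0.3291) / (8) = 1.3624
  γ = (9 - (1)·-0.5966 - (4)·1.3624 - (-1)·0.3291) / (9) = 0.4973
  δ = (2 - (2)·-0.5966 - (-2)·1.3624 - (3)·0.4973) / (11) = 0.4024
Change: (0.1812, 0.2652, -0.2126, 0.0733) → max |·| = 0.2652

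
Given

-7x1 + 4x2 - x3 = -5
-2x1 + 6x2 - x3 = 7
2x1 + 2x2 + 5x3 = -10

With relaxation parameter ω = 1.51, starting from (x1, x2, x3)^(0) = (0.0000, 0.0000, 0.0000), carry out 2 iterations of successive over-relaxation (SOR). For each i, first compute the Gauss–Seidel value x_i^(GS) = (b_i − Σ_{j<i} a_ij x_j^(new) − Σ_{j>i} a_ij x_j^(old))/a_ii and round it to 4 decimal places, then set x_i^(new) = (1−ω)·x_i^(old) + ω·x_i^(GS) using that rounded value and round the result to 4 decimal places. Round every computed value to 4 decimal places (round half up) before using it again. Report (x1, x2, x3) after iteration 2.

Iteration 1:
  x1: GS value = (-5 - (4)·0.0000 - (-1)·0.0000) / (-7) = 0.7143;  x1 ← (1−ω)·0.0000 + ω·0.7143 = 1.0786
  x2: GS value = (7 - (-2)·1.0786 - (-1)·0.0000) / (6) = 1.5262;  x2 ← (1−ω)·0.0000 + ω·1.5262 = 2.3046
  x3: GS value = (-10 - (2)·1.0786 - (2)·2.3046) / (5) = -3.3533;  x3 ← (1−ω)·0.0000 + ω·-3.3533 = -5.0635
Iteration 2:
  x1: GS value = (-5 - (4)·2.3046 - (-1)·-5.0635) / (-7) = 2.7546;  x1 ← (1−ω)·1.0786 + ω·2.7546 = 3.6094
  x2: GS value = (7 - (-2)·3.6094 - (-1)·-5.0635) / (6) = 1.5259;  x2 ← (1−ω)·2.3046 + ω·1.5259 = 1.1288
  x3: GS value = (-10 - (2)·3.6094 - (2)·1.1288) / (5) = -3.8953;  x3 ← (1−ω)·-5.0635 + ω·-3.8953 = -3.2995

(3.6094, 1.1288, -3.2995)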